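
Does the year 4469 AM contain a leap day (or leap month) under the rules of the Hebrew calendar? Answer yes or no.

no

Hebrew year 4469 is year 4 of its 19-year Metonic cycle; leap years are at positions 3, 6, 8, 11, 14, 17, 19, so it is a common year (12 months).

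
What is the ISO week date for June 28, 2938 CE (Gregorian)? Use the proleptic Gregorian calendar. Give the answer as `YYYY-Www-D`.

The weekday is Saturday (ISO weekday 6).
That Saturday belongs to ISO week 26 of ISO year 2938.

2938-W26-6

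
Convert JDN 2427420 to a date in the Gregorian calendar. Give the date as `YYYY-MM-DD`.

1933-12-13

Counting from JDN 2299161 = 15 Oct 1582 gives an offset of 128259 days.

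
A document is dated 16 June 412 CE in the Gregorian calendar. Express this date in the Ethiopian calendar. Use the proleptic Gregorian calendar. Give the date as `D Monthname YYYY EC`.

Both dates share Julian Day Number 1871707; in the Ethiopian calendar that is 21 Sene 404 EC.

21 Sene 404 EC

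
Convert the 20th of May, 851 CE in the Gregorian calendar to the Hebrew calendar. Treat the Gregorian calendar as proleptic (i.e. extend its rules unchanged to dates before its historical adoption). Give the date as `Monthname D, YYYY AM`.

Julian Day Number of the source date = 2032021.
Converting JDN 2032021 to the Hebrew calendar gives 12 Sivan 4611 AM.

Sivan 12, 4611 AM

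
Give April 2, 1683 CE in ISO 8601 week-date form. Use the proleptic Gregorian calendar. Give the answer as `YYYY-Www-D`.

The weekday is Friday (ISO weekday 5).
That Friday belongs to ISO week 13 of ISO year 1683.

1683-W13-5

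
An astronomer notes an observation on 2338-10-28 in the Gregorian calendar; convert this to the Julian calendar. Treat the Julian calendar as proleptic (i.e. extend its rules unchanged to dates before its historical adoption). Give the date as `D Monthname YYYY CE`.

For dates in this range the Gregorian date is 16 days ahead of the Julian.
28 October 2338 Gregorian − 16 days → 12 October 2338 Julian.

12 October 2338 CE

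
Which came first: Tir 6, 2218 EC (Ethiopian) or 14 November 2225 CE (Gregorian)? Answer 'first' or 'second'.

second

Converting both to JDN: 2534105 vs 2534042; the smaller is the second.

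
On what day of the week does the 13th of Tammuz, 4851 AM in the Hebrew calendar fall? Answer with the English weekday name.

Wednesday

Equivalently 8 July 1091 Gregorian, JDN 2119728.
JDN 2119728 mod 7 = 2, and JDN 0 was a Monday, so this is a Wednesday.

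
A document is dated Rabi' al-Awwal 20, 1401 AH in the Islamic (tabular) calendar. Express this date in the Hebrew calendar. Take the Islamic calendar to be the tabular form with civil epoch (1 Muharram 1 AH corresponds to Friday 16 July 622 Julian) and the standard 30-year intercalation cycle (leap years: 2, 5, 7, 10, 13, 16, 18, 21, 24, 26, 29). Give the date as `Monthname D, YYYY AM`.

Both dates share Julian Day Number 2444631; in the Hebrew calendar that is 21 Shevat 5741 AM.

Shevat 21, 5741 AM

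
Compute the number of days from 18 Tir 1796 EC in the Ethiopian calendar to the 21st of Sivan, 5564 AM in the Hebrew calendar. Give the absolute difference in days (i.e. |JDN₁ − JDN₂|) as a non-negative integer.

126

First date → JDN 2379982; second date → JDN 2380108.
The interval is |2379982 − 2380108| = 126 days.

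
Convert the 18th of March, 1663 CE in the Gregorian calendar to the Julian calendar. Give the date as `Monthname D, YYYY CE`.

At this point the Julian calendar is 10 days behind the Gregorian.
18 March 1663 Gregorian − 10 days → 8 March 1663 Julian.

March 8, 1663 CE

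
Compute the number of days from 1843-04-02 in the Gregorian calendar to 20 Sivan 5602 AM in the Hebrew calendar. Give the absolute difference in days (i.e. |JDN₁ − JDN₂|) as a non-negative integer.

308

First date → JDN 2394293; second date → JDN 2393985.
The interval is |2394293 − 2393985| = 308 days.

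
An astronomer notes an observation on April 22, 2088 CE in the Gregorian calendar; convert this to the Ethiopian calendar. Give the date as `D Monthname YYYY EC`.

Both dates share Julian Day Number 2483799; in the Ethiopian calendar that is 14 Miyazya 2080 EC.

14 Miyazya 2080 EC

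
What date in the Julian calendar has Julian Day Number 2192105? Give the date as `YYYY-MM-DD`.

1289-08-28

The proleptic Gregorian equivalent of JDN 2192105 is 4 September 1289.
In the Julian calendar that day is 1289-08-28.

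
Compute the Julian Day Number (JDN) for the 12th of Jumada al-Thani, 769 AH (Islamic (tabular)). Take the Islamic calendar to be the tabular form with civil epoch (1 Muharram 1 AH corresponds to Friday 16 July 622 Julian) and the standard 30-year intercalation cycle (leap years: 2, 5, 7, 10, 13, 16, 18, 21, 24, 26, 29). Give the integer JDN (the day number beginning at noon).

In the proleptic Gregorian calendar the same day is 11 February 1368.
JDN 2451545 is 1 January 2000 CE (Gregorian); the target day is −230792 days from there, so JDN = 2220753.

2220753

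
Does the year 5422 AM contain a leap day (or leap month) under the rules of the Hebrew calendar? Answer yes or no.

no

Hebrew year 5422 is year 7 of its 19-year Metonic cycle; leap years are at positions 3, 6, 8, 11, 14, 17, 19, so it is a common year (12 months).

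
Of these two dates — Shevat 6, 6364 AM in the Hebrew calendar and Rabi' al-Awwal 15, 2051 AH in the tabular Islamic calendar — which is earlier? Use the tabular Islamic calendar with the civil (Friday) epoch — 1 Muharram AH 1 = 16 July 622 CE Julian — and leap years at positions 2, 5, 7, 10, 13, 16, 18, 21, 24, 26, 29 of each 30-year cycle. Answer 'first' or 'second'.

first

Converting both to JDN: 2672180 vs 2674965; the smaller is the first.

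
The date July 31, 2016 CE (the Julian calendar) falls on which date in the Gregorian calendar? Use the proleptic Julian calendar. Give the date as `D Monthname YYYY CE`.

13 August 2016 CE

At this point the Julian calendar is 13 days behind the Gregorian.
31 July 2016 Julian + 13 days → 13 August 2016 Gregorian.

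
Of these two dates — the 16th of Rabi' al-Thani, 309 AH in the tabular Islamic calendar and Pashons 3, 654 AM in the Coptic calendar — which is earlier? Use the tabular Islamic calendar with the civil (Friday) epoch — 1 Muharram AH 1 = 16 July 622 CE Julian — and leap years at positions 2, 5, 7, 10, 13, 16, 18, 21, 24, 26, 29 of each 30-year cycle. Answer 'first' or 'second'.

The two dates have Julian Day Numbers 2057689 and 2063780 respectively.
Since 2057689 < 2063780, the first date comes first.

first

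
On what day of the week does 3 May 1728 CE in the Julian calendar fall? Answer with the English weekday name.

Friday

This is JDN 2352333 (14 May 1728 Gregorian).
Since JDN mod 7 = 4 (0 = Monday), the day is Friday.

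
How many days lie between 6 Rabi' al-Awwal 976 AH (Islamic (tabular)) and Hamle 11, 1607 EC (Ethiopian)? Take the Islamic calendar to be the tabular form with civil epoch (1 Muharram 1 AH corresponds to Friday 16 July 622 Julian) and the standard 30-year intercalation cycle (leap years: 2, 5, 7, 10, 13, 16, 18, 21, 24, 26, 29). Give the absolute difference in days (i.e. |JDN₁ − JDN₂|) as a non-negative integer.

17111

JDN of the first date = 2294011.
JDN of the second date = 2311122.
|2311122 − 2294011| = 17111.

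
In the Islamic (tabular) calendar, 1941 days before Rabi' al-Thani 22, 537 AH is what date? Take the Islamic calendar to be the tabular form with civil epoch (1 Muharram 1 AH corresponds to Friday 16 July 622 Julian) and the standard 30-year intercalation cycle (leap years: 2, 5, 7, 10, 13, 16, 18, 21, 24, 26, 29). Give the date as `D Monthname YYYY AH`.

2 Dhu al-Qa'dah 531 AH

The starting date is JDN 2138491; 2138491 − 1941 = 2136550.
JDN 2136550 corresponds to 2 Dhu al-Qa'dah 531 AH.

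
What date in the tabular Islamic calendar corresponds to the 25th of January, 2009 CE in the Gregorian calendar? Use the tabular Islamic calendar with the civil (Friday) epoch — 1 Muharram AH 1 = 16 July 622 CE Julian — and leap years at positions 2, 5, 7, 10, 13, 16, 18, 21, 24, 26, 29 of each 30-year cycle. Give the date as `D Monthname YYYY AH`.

Julian Day Number of the source date = 2454857.
Converting JDN 2454857 to the tabular Islamic calendar gives 28 Muharram 1430 AH.

28 Muharram 1430 AH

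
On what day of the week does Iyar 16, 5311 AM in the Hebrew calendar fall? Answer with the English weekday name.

Wednesday

This is JDN 2287672 (2 May 1551 Gregorian).
2287672 ≡ 2 (mod 7); counting from Monday = 0 gives Wednesday.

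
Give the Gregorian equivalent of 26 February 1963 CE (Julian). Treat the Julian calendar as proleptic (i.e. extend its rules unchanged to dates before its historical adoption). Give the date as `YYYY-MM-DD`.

1963-03-11

For dates in this range the Gregorian date is 13 days ahead of the Julian.
26 February 1963 Julian + 13 days → 11 March 1963 Gregorian.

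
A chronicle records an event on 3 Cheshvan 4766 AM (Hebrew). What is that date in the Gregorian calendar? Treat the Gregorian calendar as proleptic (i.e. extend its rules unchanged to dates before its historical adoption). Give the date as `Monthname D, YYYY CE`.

Both dates share Julian Day Number 2088417; in the Gregorian calendar that is 16 October 1005 CE.

October 16, 1005 CE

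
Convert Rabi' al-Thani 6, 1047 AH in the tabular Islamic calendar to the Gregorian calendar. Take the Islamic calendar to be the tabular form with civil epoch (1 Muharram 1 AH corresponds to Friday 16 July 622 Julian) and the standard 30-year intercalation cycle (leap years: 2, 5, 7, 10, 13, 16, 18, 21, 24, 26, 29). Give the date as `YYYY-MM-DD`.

Julian Day Number of the source date = 2319202.
Converting JDN 2319202 to the Gregorian calendar gives 28 August 1637 CE.

1637-08-28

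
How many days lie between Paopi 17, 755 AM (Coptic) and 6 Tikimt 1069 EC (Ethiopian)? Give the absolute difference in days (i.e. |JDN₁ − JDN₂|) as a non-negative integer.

JDN of the first date = 2100474.
JDN of the second date = 2114343.
|2114343 − 2100474| = 13869.

13869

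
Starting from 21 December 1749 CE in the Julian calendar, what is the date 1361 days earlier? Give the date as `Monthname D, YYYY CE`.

The starting date is JDN 2360235; 2360235 − 1361 = 2358874.
JDN 2358874 corresponds to March 31, 1746 CE.

March 31, 1746 CE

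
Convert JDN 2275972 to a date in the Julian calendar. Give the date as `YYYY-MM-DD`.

The proleptic Gregorian equivalent of JDN 2275972 is 20 April 1519.
In the Julian calendar that day is 1519-04-10.

1519-04-10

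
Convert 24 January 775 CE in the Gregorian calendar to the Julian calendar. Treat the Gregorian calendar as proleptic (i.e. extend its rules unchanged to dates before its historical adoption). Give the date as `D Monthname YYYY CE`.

The Julian–Gregorian offset here is 4 days (Julian trailing).
24 January 775 Gregorian − 4 days → 20 January 775 Julian.

20 January 775 CE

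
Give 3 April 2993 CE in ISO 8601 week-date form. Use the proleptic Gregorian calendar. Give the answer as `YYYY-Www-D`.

2993-W14-3

The weekday is Wednesday (ISO weekday 3).
That Wednesday belongs to ISO week 14 of ISO year 2993.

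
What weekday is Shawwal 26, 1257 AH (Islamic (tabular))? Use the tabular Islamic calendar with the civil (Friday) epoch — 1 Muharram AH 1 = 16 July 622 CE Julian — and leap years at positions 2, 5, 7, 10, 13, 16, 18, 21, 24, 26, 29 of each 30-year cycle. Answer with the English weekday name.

In the Gregorian calendar this is 11 December 1841 (JDN 2393816).
Since JDN mod 7 = 5 (0 = Monday), the day is Saturday.

Saturday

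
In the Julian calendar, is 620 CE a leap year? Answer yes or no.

yes

620 mod 4 = 0, so it is a leap year in the Julian calendar.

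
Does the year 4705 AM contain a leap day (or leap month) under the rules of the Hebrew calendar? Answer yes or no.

Hebrew year 4705 is year 12 of its 19-year Metonic cycle; leap years are at positions 3, 6, 8, 11, 14, 17, 19, so it is a common year (12 months).

no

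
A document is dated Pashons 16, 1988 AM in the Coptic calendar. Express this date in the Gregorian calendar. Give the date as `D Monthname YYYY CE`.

Both dates share Julian Day Number 2551037; in the Gregorian calendar that is 26 May 2272 CE.

26 May 2272 CE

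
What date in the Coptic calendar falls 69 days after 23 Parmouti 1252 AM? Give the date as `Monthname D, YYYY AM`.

The starting date is JDN 2282190; 2282190 + 69 = 2282259.
JDN 2282259 corresponds to Epip 2, 1252 AM.

Epip 2, 1252 AM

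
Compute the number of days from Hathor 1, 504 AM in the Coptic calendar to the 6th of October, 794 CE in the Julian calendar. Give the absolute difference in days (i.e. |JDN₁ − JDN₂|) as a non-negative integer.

2534

JDN of the first date = 2008811.
JDN of the second date = 2011345.
|2011345 − 2008811| = 2534.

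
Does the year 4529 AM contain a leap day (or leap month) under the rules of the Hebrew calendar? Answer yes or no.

no

Hebrew year 4529 is year 7 of its 19-year Metonic cycle; leap years are at positions 3, 6, 8, 11, 14, 17, 19, so it is a common year (12 months).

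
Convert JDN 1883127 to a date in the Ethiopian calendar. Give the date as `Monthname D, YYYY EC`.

The proleptic Gregorian equivalent of JDN 1883127 is 22 September 443.
In the Ethiopian calendar that day is Meskerem 23, 436 EC.

Meskerem 23, 436 EC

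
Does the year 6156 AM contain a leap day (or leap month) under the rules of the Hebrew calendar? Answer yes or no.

yes

Hebrew year 6156 is year 19 of its 19-year Metonic cycle; leap years are at positions 3, 6, 8, 11, 14, 17, 19, so it is a leap year (13 months).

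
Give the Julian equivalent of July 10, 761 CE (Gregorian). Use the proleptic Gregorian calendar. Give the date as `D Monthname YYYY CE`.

6 July 761 CE

For dates in this range the Gregorian date is 4 days ahead of the Julian.
10 July 761 Gregorian − 4 days → 6 July 761 Julian.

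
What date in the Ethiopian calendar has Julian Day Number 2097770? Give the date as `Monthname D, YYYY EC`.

Ginbot 25, 1023 EC

JDN 2097770 is 26 May 1031 in the proleptic Gregorian calendar.
In the Ethiopian calendar that day is Ginbot 25, 1023 EC.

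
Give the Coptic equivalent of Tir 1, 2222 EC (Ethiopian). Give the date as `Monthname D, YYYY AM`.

Tobi 1, 1946 AM

Julian Day Number of the source date = 2535561.
Converting JDN 2535561 to the Coptic calendar gives 1 Tobi 1946 AM.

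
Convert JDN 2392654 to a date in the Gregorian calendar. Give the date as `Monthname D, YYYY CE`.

October 6, 1838 CE

JDN 2451545 is 1 Jan 2000; 2392654 is −58891 days from there.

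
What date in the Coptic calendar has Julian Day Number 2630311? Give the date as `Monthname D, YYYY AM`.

JDN 2630311 is 11 June 2489 in the Gregorian calendar.
In the Coptic calendar that day is Paoni 1, 2205 AM.

Paoni 1, 2205 AM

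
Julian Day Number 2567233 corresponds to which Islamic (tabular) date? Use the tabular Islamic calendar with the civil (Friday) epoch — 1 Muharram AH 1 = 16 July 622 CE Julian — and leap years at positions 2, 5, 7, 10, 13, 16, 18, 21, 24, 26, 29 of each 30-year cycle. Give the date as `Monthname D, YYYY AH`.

Rabi' al-Awwal 11, 1747 AH

The Gregorian equivalent of JDN 2567233 is 29 September 2316.
In the tabular Islamic calendar that day is Rabi' al-Awwal 11, 1747 AH.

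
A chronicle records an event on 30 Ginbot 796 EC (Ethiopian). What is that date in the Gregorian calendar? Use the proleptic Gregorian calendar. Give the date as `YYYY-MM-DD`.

Julian Day Number of the source date = 2014864.
Converting JDN 2014864 to the Gregorian calendar gives 29 May 804 CE.

0804-05-29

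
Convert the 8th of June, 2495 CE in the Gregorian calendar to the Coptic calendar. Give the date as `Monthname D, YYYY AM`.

Both dates share Julian Day Number 2632499; in the Coptic calendar that is 28 Pashons 2211 AM.

Pashons 28, 2211 AM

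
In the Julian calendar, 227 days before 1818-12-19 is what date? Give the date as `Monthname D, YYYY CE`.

May 6, 1818 CE

Counting 227 days back from JDN 2385435 reaches JDN 2385208, which is May 6, 1818 CE.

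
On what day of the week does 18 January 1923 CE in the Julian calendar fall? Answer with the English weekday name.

Wednesday

In the Gregorian calendar this is 31 January 1923 (JDN 2423451).
2423451 ≡ 2 (mod 7); counting from Monday = 0 gives Wednesday.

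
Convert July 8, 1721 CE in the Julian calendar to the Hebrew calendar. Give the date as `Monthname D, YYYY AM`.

Tammuz 24, 5481 AM

The source date corresponds to 19 July 1721 in the Gregorian calendar (JDN 2349842).
That day falls on 24 Tammuz 5481 AM in the Hebrew calendar.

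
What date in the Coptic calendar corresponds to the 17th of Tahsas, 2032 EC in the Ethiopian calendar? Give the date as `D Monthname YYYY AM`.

17 Koiak 1756 AM

The source date corresponds to 27 December 2039 in the Gregorian calendar (JDN 2466150).
That day falls on 17 Koiak 1756 AM in the Coptic calendar.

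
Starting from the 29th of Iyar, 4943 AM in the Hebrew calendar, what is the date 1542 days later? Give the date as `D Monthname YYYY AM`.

Counting 1542 days forward from JDN 2153291 reaches JDN 2154833, which is 6 Elul 4947 AM.

6 Elul 4947 AM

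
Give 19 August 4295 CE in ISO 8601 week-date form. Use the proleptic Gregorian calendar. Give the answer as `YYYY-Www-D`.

The weekday is Monday (ISO weekday 1).
That Monday belongs to ISO week 34 of ISO year 4295.

4295-W34-1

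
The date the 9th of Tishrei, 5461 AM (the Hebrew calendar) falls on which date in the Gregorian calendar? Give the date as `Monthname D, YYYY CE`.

September 22, 1700 CE

Julian Day Number of the source date = 2342237.
Converting JDN 2342237 to the Gregorian calendar gives 22 September 1700 CE.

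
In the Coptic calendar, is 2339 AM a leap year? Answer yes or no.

2339 mod 4 = 3; in the Coptic calendar a year is leap when year mod 4 = 3, so it is a leap year.

yes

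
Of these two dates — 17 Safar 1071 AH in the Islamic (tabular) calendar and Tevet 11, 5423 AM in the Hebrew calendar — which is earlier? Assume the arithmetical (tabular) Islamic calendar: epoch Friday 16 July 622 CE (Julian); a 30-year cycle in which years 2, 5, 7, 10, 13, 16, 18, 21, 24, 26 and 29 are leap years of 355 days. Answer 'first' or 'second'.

Converting both to JDN: 2327658 vs 2328448; the smaller is the first.

first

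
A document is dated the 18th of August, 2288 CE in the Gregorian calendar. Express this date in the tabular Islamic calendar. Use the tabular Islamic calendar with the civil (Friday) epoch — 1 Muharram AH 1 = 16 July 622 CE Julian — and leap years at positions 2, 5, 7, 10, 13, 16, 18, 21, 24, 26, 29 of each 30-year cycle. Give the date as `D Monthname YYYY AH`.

19 Rabi' al-Awwal 1718 AH

Julian Day Number of the source date = 2556965.
Converting JDN 2556965 to the tabular Islamic calendar gives 19 Rabi' al-Awwal 1718 AH.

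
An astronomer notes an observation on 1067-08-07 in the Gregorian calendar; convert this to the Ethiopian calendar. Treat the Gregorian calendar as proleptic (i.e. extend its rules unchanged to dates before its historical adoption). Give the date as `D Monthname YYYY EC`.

Julian Day Number of the source date = 2110992.
Converting JDN 2110992 to the Ethiopian calendar gives 8 Nehase 1059 EC.

8 Nehase 1059 EC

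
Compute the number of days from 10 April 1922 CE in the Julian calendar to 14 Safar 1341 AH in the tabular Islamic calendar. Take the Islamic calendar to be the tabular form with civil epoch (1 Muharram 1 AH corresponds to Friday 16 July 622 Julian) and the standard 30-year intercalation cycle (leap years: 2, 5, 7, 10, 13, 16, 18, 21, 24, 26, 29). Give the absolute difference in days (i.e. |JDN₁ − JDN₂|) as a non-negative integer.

First date → JDN 2423168; second date → JDN 2423334.
The interval is |2423168 − 2423334| = 166 days.

166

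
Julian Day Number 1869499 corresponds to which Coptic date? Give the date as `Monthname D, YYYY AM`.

Paoni 5, 122 AM

The proleptic Gregorian equivalent of JDN 1869499 is 31 May 406.
In the Coptic calendar that day is Paoni 5, 122 AM.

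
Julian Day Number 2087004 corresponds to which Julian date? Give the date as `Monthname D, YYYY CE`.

November 27, 1001 CE

The proleptic Gregorian equivalent of JDN 2087004 is 3 December 1001.
In the Julian calendar that day is November 27, 1001 CE.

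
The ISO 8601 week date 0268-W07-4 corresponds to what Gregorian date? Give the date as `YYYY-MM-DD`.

0268-02-13

ISO week 1 of 268 is the week containing the first Thursday of 268.
Week 7, day 4 (Thursday) lands on 0268-02-13.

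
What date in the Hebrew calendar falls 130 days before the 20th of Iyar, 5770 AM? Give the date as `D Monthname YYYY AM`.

8 Tevet 5770 AM

The starting date is JDN 2455321; 2455321 − 130 = 2455191.
JDN 2455191 corresponds to 8 Tevet 5770 AM.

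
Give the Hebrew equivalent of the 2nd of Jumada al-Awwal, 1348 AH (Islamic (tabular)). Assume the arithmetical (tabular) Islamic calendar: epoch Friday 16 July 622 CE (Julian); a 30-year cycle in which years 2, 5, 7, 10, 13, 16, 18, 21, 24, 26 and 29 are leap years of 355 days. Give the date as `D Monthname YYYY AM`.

2 Tishrei 5690 AM

Both dates share Julian Day Number 2425891; in the Hebrew calendar that is 2 Tishrei 5690 AM.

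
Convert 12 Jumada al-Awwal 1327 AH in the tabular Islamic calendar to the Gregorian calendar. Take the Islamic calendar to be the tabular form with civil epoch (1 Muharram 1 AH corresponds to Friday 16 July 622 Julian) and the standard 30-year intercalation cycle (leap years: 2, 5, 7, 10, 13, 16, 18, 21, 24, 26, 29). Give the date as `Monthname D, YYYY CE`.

Both dates share Julian Day Number 2418459; in the Gregorian calendar that is 1 June 1909 CE.

June 1, 1909 CE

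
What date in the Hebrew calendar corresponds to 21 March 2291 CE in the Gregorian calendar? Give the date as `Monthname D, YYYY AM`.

Adar 20, 6051 AM

Julian Day Number of the source date = 2557910.
Converting JDN 2557910 to the Hebrew calendar gives 20 Adar 6051 AM.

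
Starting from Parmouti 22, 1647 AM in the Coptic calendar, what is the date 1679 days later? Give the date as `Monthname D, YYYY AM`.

JDN of Parmouti 22, 1647 AM = 2426462.
2426462 + 1679 = 2428141.
JDN 2428141 in the Coptic calendar is Hathor 24, 1652 AM.

Hathor 24, 1652 AM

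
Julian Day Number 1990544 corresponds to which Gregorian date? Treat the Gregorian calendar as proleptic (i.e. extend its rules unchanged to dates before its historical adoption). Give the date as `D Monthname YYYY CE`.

28 October 737 CE

JDN 2451545 is 1 Jan 2000; 1990544 is −461001 days from there.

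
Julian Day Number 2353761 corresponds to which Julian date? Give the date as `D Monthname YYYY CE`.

31 March 1732 CE

The Gregorian equivalent of JDN 2353761 is 11 April 1732.
In the Julian calendar that day is 31 March 1732 CE.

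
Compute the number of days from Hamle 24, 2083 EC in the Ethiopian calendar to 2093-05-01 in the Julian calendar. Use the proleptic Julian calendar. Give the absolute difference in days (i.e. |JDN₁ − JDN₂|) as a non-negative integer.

First date → JDN 2484994; second date → JDN 2485647.
The interval is |2484994 − 2485647| = 653 days.

653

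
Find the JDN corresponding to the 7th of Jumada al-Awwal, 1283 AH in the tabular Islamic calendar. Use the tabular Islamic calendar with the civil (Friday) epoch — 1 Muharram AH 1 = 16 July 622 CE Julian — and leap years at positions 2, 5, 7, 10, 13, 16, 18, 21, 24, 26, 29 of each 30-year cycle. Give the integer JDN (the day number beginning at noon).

Equivalently 17 September 1866 (Gregorian).
JDN 2451545 is 1 January 2000 CE (Gregorian); the target day is −48683 days from there, so JDN = 2402862.

2402862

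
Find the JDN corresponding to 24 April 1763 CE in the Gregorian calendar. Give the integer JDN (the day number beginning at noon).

JDN 2451545 is 1 January 2000 CE (Gregorian); the target day is −86449 days from there, so JDN = 2365096.

2365096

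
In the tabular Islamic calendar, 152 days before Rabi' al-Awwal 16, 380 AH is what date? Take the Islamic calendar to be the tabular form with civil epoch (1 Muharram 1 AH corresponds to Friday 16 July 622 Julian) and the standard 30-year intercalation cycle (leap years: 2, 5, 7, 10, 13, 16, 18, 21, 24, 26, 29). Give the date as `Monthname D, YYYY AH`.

Shawwal 11, 379 AH

The starting date is JDN 2082819; 2082819 − 152 = 2082667.
JDN 2082667 corresponds to Shawwal 11, 379 AH.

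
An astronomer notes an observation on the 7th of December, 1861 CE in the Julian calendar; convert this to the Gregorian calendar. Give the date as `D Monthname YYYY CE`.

19 December 1861 CE

The Julian–Gregorian offset here is 12 days (Julian trailing).
7 December 1861 Julian + 12 days → 19 December 1861 Gregorian.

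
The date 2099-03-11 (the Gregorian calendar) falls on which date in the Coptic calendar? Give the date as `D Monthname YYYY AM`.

2 Paremhat 1815 AM

Both dates share Julian Day Number 2487774; in the Coptic calendar that is 2 Paremhat 1815 AM.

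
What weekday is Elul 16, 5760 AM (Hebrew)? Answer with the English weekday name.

This is JDN 2451804 (16 September 2000 Gregorian).
JDN 2451804 mod 7 = 5, and JDN 0 was a Monday, so this is a Saturday.

Saturday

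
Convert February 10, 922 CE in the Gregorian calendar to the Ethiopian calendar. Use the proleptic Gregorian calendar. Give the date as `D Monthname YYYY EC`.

Both dates share Julian Day Number 2057854; in the Ethiopian calendar that is 11 Yekatit 914 EC.

11 Yekatit 914 EC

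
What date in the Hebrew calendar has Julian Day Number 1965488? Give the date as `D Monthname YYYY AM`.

The proleptic Gregorian equivalent of JDN 1965488 is 22 March 669.
In the Hebrew calendar that day is 12 Nisan 4429 AM.

12 Nisan 4429 AM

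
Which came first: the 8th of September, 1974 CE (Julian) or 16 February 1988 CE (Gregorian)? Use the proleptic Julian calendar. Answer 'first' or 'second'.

first

First date → JDN 2442312; second date → JDN 2447208.
JDN 2442312 < JDN 2447208, so the first date is earlier.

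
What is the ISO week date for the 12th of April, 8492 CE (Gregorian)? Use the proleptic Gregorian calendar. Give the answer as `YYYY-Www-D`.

8492-W15-6

The weekday is Saturday (ISO weekday 6).
That Saturday belongs to ISO week 15 of ISO year 8492.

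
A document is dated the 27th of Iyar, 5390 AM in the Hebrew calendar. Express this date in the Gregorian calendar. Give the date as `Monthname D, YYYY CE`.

May 9, 1630 CE

Julian Day Number of the source date = 2316534.
Converting JDN 2316534 to the Gregorian calendar gives 9 May 1630 CE.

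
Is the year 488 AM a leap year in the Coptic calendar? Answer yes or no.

488 mod 4 = 0; in the Coptic calendar a year is leap when year mod 4 = 3, so it is a common year.

no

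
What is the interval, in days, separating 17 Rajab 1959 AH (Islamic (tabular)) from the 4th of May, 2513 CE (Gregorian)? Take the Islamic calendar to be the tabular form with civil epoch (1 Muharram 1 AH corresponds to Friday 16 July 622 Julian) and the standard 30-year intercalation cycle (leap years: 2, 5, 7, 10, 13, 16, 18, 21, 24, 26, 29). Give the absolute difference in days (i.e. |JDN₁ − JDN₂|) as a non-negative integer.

3445

JDN of the first date = 2642483.
JDN of the second date = 2639038.
|2639038 − 2642483| = 3445.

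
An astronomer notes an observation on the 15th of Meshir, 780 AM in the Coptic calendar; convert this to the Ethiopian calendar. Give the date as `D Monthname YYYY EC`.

Julian Day Number of the source date = 2109724.
Converting JDN 2109724 to the Ethiopian calendar gives 15 Yekatit 1056 EC.

15 Yekatit 1056 EC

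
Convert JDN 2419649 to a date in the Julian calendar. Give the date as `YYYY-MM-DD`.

1912-08-21

JDN 2419649 is 3 September 1912 in the Gregorian calendar.
In the Julian calendar that day is 1912-08-21.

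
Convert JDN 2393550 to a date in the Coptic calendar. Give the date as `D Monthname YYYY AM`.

JDN 2393550 is 20 March 1841 in the Gregorian calendar.
In the Coptic calendar that day is 12 Paremhat 1557 AM.

12 Paremhat 1557 AM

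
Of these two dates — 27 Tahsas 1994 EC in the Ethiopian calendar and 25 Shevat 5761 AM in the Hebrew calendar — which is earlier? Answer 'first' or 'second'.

second

The two dates have Julian Day Numbers 2452280 and 2451959 respectively.
Since 2451959 < 2452280, the second date comes first.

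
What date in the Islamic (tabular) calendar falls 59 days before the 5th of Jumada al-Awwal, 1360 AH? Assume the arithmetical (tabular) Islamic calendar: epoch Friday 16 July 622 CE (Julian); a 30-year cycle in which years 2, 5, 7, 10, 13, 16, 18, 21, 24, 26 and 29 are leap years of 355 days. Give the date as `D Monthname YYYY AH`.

5 Rabi' al-Awwal 1360 AH

Counting 59 days back from JDN 2430146 reaches JDN 2430087, which is 5 Rabi' al-Awwal 1360 AH.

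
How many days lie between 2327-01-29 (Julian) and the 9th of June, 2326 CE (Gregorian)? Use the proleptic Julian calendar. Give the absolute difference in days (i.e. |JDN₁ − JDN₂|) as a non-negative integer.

JDN of the first date = 2571023.
JDN of the second date = 2570773.
|2570773 − 2571023| = 250.

250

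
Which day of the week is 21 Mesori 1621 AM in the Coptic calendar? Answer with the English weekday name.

In the Gregorian calendar this is 27 August 1905 (JDN 2417085).
Since JDN mod 7 = 6 (0 = Monday), the day is Sunday.

Sunday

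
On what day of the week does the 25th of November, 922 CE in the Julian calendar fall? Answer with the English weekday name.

Monday

Equivalently 30 November 922 Gregorian, JDN 2058147.
Since JDN mod 7 = 0 (0 = Monday), the day is Monday.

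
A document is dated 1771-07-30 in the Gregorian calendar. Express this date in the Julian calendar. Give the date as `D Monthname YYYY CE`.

For dates in this range the Gregorian date is 11 days ahead of the Julian.
30 July 1771 Gregorian − 11 days → 19 July 1771 Julian.

19 July 1771 CE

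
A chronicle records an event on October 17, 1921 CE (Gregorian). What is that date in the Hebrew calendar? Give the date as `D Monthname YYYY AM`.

15 Tishrei 5682 AM

Julian Day Number of the source date = 2422980.
Converting JDN 2422980 to the Hebrew calendar gives 15 Tishrei 5682 AM.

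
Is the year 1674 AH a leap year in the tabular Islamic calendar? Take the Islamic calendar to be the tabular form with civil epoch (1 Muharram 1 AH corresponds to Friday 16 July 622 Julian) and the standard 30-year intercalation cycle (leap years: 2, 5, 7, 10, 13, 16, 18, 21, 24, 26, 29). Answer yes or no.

yes

Year 1674 AH is year 24 of its 30-year cycle; leap positions are 2, 5, 7, 10, 13, 16, 18, 21, 24, 26, 29, so it is a leap year (355 days).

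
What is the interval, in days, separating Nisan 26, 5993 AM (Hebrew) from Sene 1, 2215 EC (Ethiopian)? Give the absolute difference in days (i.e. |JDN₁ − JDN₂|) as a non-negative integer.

First date → JDN 2536772; second date → JDN 2533154.
The interval is |2536772 − 2533154| = 3618 days.

3618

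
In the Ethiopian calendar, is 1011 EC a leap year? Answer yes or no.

1011 mod 4 = 3; in the Ethiopian calendar a year is leap when year mod 4 = 3, so it is a leap year.

yes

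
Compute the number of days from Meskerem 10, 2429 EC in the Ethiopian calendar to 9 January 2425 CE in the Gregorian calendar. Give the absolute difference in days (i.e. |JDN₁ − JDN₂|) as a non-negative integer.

4275

JDN of the first date = 2611057.
JDN of the second date = 2606782.
|2606782 − 2611057| = 4275.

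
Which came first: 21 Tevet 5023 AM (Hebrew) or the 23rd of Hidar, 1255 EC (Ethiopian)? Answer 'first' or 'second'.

second

Converting both to JDN: 2182372 vs 2182326; the smaller is the second.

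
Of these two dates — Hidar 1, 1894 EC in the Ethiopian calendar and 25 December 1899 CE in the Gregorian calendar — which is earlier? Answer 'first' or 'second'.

The two dates have Julian Day Numbers 2415699 and 2415014 respectively.
Since 2415014 < 2415699, the second date comes first.

second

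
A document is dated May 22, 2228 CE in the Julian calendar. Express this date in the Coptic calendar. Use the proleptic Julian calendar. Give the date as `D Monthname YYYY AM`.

Julian Day Number of the source date = 2534977.
Converting JDN 2534977 to the Coptic calendar gives 27 Pashons 1944 AM.

27 Pashons 1944 AM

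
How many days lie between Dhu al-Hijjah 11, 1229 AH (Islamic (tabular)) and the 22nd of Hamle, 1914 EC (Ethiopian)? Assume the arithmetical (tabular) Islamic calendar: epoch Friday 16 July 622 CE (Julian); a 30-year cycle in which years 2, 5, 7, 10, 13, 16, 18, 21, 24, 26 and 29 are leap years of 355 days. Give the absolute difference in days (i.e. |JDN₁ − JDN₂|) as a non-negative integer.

JDN of the first date = 2383937.
JDN of the second date = 2423265.
|2423265 − 2383937| = 39328.

39328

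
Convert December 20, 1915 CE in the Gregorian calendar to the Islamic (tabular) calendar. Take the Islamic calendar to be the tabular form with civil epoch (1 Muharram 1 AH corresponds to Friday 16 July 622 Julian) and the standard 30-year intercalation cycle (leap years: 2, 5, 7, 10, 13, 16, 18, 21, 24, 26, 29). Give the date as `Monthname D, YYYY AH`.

Safar 12, 1334 AH

Julian Day Number of the source date = 2420852.
Converting JDN 2420852 to the tabular Islamic calendar gives 12 Safar 1334 AH.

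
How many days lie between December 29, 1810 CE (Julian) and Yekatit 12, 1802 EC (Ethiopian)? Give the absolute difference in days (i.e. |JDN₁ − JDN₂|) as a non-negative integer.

326

JDN of the first date = 2382523.
JDN of the second date = 2382197.
|2382197 − 2382523| = 326.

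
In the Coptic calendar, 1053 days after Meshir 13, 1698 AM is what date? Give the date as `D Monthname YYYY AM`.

Counting 1053 days forward from JDN 2445021 reaches JDN 2446074, which is 30 Koiak 1701 AM.

30 Koiak 1701 AM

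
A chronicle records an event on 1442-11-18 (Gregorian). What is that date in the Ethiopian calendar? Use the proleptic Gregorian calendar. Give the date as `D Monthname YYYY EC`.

Both dates share Julian Day Number 2248061; in the Ethiopian calendar that is 13 Hidar 1435 EC.

13 Hidar 1435 EC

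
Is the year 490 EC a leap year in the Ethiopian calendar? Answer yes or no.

490 mod 4 = 2; in the Ethiopian calendar a year is leap when year mod 4 = 3, so it is a common year.

no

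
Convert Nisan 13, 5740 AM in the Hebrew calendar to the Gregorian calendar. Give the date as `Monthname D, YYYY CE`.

March 30, 1980 CE

Both dates share Julian Day Number 2444329; in the Gregorian calendar that is 30 March 1980 CE.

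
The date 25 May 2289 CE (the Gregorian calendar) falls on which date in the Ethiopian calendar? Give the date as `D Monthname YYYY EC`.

15 Ginbot 2281 EC

Julian Day Number of the source date = 2557245.
Converting JDN 2557245 to the Ethiopian calendar gives 15 Ginbot 2281 EC.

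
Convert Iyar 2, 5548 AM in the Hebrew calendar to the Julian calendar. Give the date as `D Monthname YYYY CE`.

Both dates share Julian Day Number 2374243; in the Julian calendar that is 28 April 1788 CE.

28 April 1788 CE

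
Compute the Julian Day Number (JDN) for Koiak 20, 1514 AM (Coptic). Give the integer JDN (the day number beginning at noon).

2377762

In the Gregorian calendar the same day is 27 December 1797.
JDN 2400001 is 17 November 1858 CE (Gregorian), MJD 0; the target day is −22239 days from there, so JDN = 2377762.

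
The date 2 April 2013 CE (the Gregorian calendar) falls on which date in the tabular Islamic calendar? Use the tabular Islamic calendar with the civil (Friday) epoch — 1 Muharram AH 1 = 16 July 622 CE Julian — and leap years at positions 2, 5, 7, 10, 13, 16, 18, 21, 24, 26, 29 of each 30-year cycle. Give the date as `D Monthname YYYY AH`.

21 Jumada al-Awwal 1434 AH

Both dates share Julian Day Number 2456385; in the tabular Islamic calendar that is 21 Jumada al-Awwal 1434 AH.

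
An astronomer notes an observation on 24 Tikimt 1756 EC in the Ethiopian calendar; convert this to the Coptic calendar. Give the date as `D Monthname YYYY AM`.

Julian Day Number of the source date = 2365288.
Converting JDN 2365288 to the Coptic calendar gives 24 Paopi 1480 AM.

24 Paopi 1480 AM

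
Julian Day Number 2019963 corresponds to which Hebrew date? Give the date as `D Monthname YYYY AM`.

3 Sivan 4578 AM

JDN 2019963 is 15 May 818 in the proleptic Gregorian calendar.
In the Hebrew calendar that day is 3 Sivan 4578 AM.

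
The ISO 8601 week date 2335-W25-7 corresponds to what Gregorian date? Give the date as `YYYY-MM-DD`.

ISO week 1 of 2335 is the week containing the first Thursday of 2335.
Week 25, day 7 (Sunday) lands on 2335-06-23.

2335-06-23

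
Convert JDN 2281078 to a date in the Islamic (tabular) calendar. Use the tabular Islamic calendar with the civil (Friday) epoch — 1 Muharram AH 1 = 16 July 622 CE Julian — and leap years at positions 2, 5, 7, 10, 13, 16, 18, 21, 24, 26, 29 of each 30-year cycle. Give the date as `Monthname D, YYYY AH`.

Ramadan 7, 939 AH

The proleptic Gregorian equivalent of JDN 2281078 is 12 April 1533.
In the tabular Islamic calendar that day is Ramadan 7, 939 AH.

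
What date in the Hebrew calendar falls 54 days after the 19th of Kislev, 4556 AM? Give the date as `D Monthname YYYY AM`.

Counting 54 days forward from JDN 2011771 reaches JDN 2011825, which is 14 Shevat 4556 AM.

14 Shevat 4556 AM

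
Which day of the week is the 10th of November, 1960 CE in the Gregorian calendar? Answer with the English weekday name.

Thursday

JDN 2437249 mod 7 = 3, and JDN 0 was a Monday, so this is a Thursday.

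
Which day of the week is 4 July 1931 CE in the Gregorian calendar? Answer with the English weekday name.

Saturday

Since JDN mod 7 = 5 (0 = Monday), the day is Saturday.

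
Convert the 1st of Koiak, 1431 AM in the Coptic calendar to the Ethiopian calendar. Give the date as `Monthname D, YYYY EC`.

Julian Day Number of the source date = 2347427.
Converting JDN 2347427 to the Ethiopian calendar gives 1 Tahsas 1707 EC.

Tahsas 1, 1707 EC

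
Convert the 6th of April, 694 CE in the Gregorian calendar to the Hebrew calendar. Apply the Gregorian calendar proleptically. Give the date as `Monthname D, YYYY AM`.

Julian Day Number of the source date = 1974634.
Converting JDN 1974634 to the Hebrew calendar gives 2 Nisan 4454 AM.

Nisan 2, 4454 AM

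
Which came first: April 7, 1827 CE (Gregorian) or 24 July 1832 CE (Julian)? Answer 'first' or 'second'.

first

The two dates have Julian Day Numbers 2388454 and 2390401 respectively.
Since 2388454 < 2390401, the first date comes first.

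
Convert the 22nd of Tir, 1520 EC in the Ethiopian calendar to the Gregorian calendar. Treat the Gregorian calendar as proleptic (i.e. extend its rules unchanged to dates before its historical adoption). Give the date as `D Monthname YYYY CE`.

Julian Day Number of the source date = 2279177.
Converting JDN 2279177 to the Gregorian calendar gives 28 January 1528 CE.

28 January 1528 CE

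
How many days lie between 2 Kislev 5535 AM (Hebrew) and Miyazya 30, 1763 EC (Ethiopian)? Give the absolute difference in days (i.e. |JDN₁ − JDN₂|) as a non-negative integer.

JDN of the first date = 2369309.
JDN of the second date = 2368030.
|2368030 − 2369309| = 1279.

1279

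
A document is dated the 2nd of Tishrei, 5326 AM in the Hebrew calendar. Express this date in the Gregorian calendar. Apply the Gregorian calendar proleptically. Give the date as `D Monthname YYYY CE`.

7 September 1565 CE

Both dates share Julian Day Number 2292914; in the Gregorian calendar that is 7 September 1565 CE.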